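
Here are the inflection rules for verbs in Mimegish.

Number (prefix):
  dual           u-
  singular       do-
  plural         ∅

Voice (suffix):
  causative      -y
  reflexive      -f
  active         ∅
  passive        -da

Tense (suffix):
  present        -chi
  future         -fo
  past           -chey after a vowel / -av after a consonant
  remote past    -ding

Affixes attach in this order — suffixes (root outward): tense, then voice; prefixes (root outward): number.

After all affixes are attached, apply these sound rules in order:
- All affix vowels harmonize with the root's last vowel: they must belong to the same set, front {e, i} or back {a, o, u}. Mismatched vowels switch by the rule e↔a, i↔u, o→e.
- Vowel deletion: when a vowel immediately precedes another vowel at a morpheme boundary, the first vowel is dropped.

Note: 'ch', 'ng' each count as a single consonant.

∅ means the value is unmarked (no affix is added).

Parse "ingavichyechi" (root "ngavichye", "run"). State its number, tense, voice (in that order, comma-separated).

dual, present, active

Segment: u-ngavichye-chi.
number: u- → dual.
tense: -chi → present.
voice: ∅ → active.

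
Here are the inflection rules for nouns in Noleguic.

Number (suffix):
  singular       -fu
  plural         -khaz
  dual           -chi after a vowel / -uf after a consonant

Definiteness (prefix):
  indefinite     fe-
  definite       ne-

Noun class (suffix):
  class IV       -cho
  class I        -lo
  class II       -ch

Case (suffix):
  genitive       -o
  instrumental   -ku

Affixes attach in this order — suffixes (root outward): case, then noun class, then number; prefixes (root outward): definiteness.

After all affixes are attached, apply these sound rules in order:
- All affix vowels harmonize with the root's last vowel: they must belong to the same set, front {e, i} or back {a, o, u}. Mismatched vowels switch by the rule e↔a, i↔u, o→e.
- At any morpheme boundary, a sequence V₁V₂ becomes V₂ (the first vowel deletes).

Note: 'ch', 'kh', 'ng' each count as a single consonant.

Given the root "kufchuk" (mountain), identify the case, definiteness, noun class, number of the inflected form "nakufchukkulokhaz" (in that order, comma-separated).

instrumental, definite, class I, plural

Segment: ne-kufchuk-ku-lo-khaz.
case: -ku → instrumental.
definiteness: ne- → definite.
noun class: -lo → class I.
number: -khaz → plural.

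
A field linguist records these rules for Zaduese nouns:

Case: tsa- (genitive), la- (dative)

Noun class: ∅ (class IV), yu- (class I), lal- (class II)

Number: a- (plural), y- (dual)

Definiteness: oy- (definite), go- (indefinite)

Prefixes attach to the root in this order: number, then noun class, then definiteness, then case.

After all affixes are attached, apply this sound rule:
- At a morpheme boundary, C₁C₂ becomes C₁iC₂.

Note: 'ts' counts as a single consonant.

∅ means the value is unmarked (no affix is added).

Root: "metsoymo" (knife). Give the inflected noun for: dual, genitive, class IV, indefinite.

tsagoyimetsoymo

Attach number dual y- → ymetsoymo.
noun class = class IV: zero marking, form stays ymetsoymo.
Attach definiteness indefinite go- → goymetsoymo.
Attach case genitive tsa- → tsagoymetsoymo.
Apply epenthesis: tsagoymetsoymo → tsagoyimetsoymo.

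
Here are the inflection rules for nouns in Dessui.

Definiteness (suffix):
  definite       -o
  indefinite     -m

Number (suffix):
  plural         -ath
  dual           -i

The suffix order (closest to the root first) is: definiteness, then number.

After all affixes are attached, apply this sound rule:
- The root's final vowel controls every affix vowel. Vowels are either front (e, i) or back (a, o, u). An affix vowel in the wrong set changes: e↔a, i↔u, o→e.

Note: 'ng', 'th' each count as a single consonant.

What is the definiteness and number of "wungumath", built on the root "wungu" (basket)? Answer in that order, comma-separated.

indefinite, plural

Segment: wungu-m-ath.
definiteness: -m → indefinite.
number: -ath → plural.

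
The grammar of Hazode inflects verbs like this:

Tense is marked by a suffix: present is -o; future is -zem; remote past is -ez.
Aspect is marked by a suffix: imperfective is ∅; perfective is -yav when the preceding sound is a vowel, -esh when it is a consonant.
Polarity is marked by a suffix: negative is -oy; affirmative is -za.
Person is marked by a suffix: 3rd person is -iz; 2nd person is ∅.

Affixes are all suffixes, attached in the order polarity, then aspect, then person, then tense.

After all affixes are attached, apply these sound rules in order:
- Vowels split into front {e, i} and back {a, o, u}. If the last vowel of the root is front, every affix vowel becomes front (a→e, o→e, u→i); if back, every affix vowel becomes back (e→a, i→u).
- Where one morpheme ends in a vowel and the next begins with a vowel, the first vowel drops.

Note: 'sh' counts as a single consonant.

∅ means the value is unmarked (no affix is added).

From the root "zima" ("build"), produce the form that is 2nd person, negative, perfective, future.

Attach polarity negative -oy → zimaoy.
Attach aspect perfective -esh (after consonant 'y') → zimaoyesh.
person = 2nd person: zero marking, form stays zimaoyesh.
Attach tense future -zem → zimaoyeshzem.
Apply vowel harmony: zimaoyeshzem → zimaoyashzam.
Apply vowel deletion: zimaoyashzam → zimoyashzam.

zimoyashzam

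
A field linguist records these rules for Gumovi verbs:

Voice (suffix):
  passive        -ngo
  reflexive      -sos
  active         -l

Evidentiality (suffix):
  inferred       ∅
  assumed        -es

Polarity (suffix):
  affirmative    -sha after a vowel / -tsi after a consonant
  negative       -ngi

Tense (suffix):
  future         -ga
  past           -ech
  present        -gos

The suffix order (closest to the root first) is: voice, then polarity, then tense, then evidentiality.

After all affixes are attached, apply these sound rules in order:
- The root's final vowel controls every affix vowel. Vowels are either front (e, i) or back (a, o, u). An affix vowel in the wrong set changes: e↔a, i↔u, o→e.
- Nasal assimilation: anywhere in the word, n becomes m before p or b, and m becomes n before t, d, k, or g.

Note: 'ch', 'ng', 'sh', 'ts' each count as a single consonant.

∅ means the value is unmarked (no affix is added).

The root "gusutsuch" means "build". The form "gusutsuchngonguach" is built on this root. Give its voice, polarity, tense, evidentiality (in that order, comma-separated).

passive, negative, past, inferred

Segment: gusutsuch-ngo-ngi-ech.
voice: -ngo → passive.
polarity: -ngi → negative.
tense: -ech → past.
evidentiality: ∅ → inferred.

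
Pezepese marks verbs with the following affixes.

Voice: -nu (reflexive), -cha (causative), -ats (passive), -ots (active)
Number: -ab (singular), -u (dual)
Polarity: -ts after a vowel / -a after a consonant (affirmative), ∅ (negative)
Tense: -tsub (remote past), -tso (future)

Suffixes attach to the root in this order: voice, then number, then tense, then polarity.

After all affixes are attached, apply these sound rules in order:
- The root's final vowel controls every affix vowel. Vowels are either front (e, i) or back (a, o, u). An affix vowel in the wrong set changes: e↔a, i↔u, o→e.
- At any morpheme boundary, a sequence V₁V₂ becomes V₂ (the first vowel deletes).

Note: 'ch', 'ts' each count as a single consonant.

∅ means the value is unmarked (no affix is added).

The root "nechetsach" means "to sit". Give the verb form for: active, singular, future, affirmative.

Attach voice active -ots → nechetsachots.
Attach number singular -ab → nechetsachotsab.
Attach tense future -tso → nechetsachotsabtso.
Attach polarity affirmative -ts (after vowel 'o') → nechetsachotsabtsots.
Vowel harmony: no change.
Vowel deletion: no change.

nechetsachotsabtsots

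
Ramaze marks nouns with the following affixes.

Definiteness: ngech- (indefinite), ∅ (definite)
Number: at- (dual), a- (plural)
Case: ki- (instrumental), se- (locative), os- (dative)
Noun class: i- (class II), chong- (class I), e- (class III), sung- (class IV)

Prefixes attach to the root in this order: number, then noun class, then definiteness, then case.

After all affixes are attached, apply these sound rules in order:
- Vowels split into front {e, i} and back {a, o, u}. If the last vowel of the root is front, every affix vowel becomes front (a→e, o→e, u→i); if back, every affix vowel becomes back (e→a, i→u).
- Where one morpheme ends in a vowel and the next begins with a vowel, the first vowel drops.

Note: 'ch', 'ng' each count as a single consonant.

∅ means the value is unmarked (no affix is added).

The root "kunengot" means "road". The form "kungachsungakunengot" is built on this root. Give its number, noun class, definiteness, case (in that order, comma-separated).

Segment: ki-ngech-sung-a-kunengot.
number: a- → plural.
noun class: sung- → class IV.
definiteness: ngech- → indefinite.
case: ki- → instrumental.

plural, class IV, indefinite, instrumental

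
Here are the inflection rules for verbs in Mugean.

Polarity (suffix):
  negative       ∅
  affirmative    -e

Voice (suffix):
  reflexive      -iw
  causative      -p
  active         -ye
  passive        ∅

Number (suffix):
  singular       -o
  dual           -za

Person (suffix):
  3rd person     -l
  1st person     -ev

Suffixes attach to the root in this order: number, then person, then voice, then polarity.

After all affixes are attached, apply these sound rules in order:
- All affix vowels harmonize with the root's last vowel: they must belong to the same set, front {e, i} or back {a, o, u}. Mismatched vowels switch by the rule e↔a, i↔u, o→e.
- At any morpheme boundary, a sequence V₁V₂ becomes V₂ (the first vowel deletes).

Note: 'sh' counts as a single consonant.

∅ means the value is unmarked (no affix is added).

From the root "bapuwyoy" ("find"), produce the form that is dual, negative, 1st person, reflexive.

bapuwyoyzavuw

Attach number dual -za → bapuwyoyza.
Attach person 1st person -ev → bapuwyoyzaev.
Attach voice reflexive -iw → bapuwyoyzaeviw.
polarity = negative: zero marking, form stays bapuwyoyzaeviw.
Apply vowel harmony: bapuwyoyzaeviw → bapuwyoyzaavuw.
Apply vowel deletion: bapuwyoyzaavuw → bapuwyoyzavuw.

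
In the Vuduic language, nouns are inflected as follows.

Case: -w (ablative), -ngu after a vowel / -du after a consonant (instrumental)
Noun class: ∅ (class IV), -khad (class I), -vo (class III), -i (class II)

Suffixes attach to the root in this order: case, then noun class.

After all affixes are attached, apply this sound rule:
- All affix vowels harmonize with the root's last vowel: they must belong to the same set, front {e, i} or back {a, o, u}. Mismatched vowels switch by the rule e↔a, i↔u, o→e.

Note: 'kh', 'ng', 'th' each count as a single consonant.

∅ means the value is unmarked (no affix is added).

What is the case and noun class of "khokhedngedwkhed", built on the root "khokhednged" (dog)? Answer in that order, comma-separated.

Segment: khokhednged-w-khad.
case: -w → ablative.
noun class: -khad → class I.

ablative, class I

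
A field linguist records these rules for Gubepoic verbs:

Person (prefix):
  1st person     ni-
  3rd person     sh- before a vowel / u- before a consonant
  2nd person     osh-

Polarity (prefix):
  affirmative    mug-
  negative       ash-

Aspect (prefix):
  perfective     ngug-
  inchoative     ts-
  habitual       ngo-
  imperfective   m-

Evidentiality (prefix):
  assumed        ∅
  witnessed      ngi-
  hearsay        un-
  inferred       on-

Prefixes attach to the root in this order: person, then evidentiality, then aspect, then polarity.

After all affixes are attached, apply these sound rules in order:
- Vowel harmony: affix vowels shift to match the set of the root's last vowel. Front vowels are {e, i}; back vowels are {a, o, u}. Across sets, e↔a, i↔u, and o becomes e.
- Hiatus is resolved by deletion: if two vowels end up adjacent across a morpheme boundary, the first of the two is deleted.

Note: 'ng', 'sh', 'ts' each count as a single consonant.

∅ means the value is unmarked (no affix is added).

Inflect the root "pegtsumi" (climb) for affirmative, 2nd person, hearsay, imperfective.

migmineshpegtsumi

Attach person 2nd person osh- → oshpegtsumi.
Attach evidentiality hearsay un- → unoshpegtsumi.
Attach aspect imperfective m- → munoshpegtsumi.
Attach polarity affirmative mug- → mugmunoshpegtsumi.
Apply vowel harmony: mugmunoshpegtsumi → migmineshpegtsumi.
Vowel deletion: no change.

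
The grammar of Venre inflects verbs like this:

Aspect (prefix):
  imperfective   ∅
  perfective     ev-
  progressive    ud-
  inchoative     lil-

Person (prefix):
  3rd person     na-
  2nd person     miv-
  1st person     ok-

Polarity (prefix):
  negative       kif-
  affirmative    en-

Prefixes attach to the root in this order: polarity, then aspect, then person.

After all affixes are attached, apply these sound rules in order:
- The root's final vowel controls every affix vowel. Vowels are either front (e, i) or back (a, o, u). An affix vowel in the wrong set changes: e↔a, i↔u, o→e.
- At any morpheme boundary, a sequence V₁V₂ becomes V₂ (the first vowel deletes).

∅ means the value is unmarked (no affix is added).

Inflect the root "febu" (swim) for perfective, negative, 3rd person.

navkuffebu

Attach polarity negative kif- → kiffebu.
Attach aspect perfective ev- → evkiffebu.
Attach person 3rd person na- → naevkiffebu.
Apply vowel harmony: naevkiffebu → naavkuffebu.
Apply vowel deletion: naavkuffebu → navkuffebu.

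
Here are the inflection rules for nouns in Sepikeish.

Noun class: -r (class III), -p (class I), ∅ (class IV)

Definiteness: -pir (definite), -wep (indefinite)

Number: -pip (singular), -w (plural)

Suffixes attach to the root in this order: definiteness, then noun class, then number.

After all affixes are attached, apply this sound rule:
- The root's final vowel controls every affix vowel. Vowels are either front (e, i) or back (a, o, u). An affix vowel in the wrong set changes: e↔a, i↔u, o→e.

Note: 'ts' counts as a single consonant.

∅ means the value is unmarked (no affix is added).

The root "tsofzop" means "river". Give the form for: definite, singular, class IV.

tsofzoppurpup

Attach definiteness definite -pir → tsofzoppir.
noun class = class IV: zero marking, form stays tsofzoppir.
Attach number singular -pip → tsofzoppirpip.
Apply vowel harmony: tsofzoppirpip → tsofzoppurpup.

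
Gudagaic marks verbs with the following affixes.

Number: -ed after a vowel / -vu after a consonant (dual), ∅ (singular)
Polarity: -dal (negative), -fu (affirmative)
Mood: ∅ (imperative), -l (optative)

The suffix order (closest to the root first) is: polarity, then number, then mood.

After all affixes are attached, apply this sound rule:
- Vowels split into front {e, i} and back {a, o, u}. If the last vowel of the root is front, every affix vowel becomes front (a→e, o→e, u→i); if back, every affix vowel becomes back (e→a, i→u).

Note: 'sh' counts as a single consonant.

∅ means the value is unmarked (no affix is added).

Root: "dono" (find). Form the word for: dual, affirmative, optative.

donofuadl

Attach polarity affirmative -fu → donofu.
Attach number dual -ed (after vowel 'u') → donofued.
Attach mood optative -l → donofuedl.
Apply vowel harmony: donofuedl → donofuadl.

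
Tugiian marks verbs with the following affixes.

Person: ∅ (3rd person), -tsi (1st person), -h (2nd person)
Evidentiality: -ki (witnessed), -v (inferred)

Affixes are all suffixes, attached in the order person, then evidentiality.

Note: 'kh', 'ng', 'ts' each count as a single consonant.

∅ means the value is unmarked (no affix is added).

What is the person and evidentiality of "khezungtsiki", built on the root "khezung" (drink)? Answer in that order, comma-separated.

1st person, witnessed

Segment: khezung-tsi-ki.
person: -tsi → 1st person.
evidentiality: -ki → witnessed.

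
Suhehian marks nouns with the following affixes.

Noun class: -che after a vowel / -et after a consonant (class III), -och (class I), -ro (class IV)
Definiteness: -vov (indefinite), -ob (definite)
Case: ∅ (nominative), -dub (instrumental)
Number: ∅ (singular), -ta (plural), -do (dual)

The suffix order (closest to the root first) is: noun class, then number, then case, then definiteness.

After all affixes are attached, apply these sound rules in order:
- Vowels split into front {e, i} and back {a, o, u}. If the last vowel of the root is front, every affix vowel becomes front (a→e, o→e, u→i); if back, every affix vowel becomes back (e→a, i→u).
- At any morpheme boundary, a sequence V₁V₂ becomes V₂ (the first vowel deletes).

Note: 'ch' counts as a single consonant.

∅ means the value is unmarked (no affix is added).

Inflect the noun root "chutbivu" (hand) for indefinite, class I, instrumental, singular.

Attach noun class class I -och → chutbivuoch.
number = singular: zero marking, form stays chutbivuoch.
Attach case instrumental -dub → chutbivuochdub.
Attach definiteness indefinite -vov → chutbivuochdubvov.
Vowel harmony: no change.
Apply vowel deletion: chutbivuochdubvov → chutbivochdubvov.

chutbivochdubvov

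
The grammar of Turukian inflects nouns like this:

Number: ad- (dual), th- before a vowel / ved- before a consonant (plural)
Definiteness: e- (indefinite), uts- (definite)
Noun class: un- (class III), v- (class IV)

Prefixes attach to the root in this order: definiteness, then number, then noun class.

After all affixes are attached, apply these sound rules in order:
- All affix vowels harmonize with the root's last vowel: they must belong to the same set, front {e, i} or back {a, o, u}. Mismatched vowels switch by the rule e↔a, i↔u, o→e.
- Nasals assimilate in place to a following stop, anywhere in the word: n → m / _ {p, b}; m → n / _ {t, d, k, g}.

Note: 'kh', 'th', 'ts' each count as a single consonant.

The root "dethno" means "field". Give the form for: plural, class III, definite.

Attach definiteness definite uts- → utsdethno.
Attach number plural th- (before vowel 'u') → thutsdethno.
Attach noun class class III un- → unthutsdethno.
Vowel harmony: no change.
Nasal assimilation: no change.

unthutsdethno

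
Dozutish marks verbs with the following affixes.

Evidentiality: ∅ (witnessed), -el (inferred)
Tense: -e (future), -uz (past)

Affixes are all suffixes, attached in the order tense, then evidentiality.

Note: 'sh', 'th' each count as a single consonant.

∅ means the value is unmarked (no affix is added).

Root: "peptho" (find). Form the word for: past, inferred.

Attach tense past -uz → pepthouz.
Attach evidentiality inferred -el → pepthouzel.

pepthouzel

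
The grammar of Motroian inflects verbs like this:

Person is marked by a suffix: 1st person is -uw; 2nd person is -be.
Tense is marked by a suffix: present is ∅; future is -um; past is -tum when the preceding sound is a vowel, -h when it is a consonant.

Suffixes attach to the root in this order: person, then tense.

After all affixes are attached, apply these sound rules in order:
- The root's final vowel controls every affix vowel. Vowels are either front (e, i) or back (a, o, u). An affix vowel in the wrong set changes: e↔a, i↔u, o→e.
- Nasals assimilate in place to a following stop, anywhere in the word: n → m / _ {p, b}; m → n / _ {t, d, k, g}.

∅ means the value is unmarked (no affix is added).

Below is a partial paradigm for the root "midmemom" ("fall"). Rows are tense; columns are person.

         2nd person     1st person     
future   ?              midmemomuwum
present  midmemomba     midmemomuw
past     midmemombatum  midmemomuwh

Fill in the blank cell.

Attach person 2nd person -be → midmemombe.
Attach tense future -um → midmemombeum.
Apply vowel harmony: midmemombeum → midmemombaum.
Nasal assimilation: no change.

midmemombaum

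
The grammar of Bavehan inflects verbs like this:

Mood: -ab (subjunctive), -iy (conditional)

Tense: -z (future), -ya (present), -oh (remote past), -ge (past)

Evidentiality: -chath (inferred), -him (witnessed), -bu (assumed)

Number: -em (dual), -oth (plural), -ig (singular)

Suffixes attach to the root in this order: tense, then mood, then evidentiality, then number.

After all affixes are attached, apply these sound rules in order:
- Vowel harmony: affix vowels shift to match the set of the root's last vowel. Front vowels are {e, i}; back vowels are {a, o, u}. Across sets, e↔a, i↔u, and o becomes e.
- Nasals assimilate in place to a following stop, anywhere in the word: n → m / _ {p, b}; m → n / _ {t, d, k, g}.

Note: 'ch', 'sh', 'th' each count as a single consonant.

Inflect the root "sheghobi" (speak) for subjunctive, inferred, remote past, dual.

Attach tense remote past -oh → sheghobioh.
Attach mood subjunctive -ab → sheghobiohab.
Attach evidentiality inferred -chath → sheghobiohabchath.
Attach number dual -em → sheghobiohabchathem.
Apply vowel harmony: sheghobiohabchathem → sheghobiehebchethem.
Nasal assimilation: no change.

sheghobiehebchethem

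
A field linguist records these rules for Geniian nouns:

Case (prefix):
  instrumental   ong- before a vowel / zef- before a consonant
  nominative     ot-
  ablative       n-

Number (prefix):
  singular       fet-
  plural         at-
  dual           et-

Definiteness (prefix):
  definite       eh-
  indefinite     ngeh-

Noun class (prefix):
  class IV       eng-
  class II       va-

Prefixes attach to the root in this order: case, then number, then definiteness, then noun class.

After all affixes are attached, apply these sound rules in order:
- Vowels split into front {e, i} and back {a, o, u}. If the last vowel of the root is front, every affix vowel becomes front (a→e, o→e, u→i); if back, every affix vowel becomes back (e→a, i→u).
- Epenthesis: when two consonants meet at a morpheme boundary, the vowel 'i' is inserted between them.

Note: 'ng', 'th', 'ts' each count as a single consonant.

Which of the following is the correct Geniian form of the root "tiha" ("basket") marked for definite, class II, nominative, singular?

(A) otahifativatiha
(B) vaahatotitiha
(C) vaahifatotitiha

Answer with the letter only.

C

Attach case nominative ot- → ottiha.
Attach number singular fet- → fetottiha.
Attach definiteness definite eh- → ehfetottiha.
Attach noun class class II va- → vaehfetottiha.
Apply vowel harmony: vaehfetottiha → vaahfatottiha.
Apply epenthesis: vaahfatottiha → vaahifatotitiha.
So the correct form is vaahifatotitiha, option (C).
(B) vaahatotitiha is wrong: it uses plural instead of singular for number.
(A) otahifativatiha is wrong: it has the affixes in the wrong order.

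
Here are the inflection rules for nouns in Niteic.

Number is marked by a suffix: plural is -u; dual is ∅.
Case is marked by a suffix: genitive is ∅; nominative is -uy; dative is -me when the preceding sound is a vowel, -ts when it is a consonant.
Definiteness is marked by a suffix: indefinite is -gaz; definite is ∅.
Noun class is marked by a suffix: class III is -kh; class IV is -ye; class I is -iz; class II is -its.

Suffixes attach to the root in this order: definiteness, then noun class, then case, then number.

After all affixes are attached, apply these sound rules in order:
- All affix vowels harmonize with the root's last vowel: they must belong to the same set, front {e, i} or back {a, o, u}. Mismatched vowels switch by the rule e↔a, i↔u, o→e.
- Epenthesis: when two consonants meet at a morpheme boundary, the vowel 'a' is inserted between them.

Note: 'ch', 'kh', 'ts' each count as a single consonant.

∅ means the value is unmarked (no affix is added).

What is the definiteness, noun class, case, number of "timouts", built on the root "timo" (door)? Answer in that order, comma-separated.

Segment: timo-its.
definiteness: ∅ → definite.
noun class: -its → class II.
case: ∅ → genitive.
number: ∅ → dual.

definite, class II, genitive, dual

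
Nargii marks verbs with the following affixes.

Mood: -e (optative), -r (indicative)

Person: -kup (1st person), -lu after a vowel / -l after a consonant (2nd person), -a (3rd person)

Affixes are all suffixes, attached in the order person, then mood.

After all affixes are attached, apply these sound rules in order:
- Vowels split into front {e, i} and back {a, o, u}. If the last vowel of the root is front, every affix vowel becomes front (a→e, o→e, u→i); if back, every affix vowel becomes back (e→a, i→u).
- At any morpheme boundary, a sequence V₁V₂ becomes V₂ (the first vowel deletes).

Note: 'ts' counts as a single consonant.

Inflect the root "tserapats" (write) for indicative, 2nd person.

Attach person 2nd person -l (after consonant 'ts') → tserapatsl.
Attach mood indicative -r → tserapatslr.
Vowel harmony: no change.
Vowel deletion: no change.

tserapatslr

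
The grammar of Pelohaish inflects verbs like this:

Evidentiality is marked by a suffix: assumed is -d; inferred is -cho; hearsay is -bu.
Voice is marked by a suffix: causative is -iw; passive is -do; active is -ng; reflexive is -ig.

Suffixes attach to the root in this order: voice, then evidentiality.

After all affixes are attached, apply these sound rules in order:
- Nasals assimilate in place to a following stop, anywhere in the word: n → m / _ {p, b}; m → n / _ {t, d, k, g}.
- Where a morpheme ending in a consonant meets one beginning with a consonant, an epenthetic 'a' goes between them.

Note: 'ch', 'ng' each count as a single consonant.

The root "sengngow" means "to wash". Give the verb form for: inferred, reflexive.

Attach voice reflexive -ig → sengngowig.
Attach evidentiality inferred -cho → sengngowigcho.
Nasal assimilation: no change.
Apply epenthesis: sengngowigcho → sengngowigacho.

sengngowigacho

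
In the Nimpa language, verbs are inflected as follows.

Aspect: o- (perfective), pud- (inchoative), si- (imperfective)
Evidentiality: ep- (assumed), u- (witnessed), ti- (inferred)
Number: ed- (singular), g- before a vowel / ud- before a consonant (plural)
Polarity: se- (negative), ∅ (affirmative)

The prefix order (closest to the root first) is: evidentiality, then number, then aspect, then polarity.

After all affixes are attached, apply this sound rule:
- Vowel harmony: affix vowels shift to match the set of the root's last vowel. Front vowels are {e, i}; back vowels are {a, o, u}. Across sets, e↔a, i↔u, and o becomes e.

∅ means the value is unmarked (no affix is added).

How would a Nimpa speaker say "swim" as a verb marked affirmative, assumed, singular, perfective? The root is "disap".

oadapdisap

Attach evidentiality assumed ep- → epdisap.
Attach number singular ed- → edepdisap.
Attach aspect perfective o- → oedepdisap.
polarity = affirmative: zero marking, form stays oedepdisap.
Apply vowel harmony: oedepdisap → oadapdisap.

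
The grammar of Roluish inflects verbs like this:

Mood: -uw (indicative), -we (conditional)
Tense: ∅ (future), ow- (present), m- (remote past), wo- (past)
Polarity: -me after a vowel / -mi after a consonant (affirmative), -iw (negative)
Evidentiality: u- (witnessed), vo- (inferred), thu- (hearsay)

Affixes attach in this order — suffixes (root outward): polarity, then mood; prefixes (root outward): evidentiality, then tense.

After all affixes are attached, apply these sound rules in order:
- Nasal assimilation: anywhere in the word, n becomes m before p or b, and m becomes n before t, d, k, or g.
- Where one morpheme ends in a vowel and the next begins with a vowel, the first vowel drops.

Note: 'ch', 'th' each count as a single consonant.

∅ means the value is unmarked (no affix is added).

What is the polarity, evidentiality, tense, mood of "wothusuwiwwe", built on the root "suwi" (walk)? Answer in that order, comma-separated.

negative, hearsay, past, conditional

Segment: wo-thu-suwi-iw-we.
polarity: -iw → negative.
evidentiality: thu- → hearsay.
tense: wo- → past.
mood: -we → conditional.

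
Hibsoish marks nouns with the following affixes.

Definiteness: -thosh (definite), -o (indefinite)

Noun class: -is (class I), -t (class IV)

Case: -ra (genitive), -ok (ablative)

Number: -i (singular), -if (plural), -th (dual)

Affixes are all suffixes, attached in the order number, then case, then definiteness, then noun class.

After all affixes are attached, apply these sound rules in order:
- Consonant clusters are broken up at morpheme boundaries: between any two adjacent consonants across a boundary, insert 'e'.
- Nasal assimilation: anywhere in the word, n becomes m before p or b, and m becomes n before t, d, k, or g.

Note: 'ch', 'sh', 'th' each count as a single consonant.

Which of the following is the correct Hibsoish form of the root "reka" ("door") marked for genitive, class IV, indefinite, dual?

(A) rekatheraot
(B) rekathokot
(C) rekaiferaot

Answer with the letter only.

A

Attach number dual -th → rekath.
Attach case genitive -ra → rekathra.
Attach definiteness indefinite -o → rekathrao.
Attach noun class class IV -t → rekathraot.
Apply epenthesis: rekathraot → rekatheraot.
Nasal assimilation: no change.
So the correct form is rekatheraot, option (A).
(B) rekathokot is wrong: it uses ablative instead of genitive for case.
(C) rekaiferaot is wrong: it uses plural instead of dual for number.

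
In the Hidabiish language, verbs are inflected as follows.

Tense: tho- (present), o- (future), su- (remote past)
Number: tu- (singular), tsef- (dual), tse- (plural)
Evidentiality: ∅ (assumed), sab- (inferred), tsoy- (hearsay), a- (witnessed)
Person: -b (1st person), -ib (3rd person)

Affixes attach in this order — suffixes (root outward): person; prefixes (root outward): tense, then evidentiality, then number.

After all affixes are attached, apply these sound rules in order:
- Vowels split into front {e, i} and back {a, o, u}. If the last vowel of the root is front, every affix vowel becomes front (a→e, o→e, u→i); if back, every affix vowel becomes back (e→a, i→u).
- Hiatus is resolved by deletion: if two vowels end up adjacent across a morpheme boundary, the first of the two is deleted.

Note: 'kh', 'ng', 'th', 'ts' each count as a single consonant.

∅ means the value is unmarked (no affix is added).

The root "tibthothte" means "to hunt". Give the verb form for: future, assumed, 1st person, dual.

tsefetibthothteb

Attach person 1st person -b → tibthothteb.
Attach tense future o- → otibthothteb.
evidentiality = assumed: zero marking, form stays otibthothteb.
Attach number dual tsef- → tsefotibthothteb.
Apply vowel harmony: tsefotibthothteb → tsefetibthothteb.
Vowel deletion: no change.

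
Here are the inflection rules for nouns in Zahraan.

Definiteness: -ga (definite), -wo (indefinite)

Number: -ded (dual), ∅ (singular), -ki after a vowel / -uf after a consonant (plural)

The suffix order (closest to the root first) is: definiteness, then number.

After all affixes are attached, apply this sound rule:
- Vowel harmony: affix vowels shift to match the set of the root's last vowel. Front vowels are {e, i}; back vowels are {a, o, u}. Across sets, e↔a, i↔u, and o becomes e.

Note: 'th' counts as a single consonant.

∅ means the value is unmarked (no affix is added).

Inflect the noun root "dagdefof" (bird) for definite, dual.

Attach definiteness definite -ga → dagdefofga.
Attach number dual -ded → dagdefofgaded.
Apply vowel harmony: dagdefofgaded → dagdefofgadad.

dagdefofgadad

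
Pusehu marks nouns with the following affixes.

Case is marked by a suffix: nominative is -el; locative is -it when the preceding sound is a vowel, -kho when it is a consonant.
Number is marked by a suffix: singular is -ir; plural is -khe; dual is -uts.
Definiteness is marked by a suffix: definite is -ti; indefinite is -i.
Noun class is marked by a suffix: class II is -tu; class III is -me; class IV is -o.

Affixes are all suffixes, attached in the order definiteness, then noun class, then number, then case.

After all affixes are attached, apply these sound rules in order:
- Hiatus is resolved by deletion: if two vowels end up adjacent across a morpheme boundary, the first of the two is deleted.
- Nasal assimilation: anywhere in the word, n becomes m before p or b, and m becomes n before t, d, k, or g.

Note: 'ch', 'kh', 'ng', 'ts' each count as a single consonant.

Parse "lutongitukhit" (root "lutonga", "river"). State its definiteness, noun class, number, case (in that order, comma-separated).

Segment: lutonga-i-tu-khe-it.
definiteness: -i → indefinite.
noun class: -tu → class II.
number: -khe → plural.
case: -it/kho → locative.

indefinite, class II, plural, locative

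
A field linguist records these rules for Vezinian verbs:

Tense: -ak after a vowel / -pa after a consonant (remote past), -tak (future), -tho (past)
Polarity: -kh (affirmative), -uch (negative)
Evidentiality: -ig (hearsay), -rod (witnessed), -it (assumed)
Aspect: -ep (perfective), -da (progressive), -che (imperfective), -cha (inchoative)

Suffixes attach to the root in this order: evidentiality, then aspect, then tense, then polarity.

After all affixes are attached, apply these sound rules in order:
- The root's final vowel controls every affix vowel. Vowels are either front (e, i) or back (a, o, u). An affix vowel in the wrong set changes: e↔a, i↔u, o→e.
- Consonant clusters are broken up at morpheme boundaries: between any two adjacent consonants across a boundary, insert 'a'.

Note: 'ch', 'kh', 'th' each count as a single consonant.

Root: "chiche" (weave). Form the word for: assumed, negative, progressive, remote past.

chicheitadeekich

Attach evidentiality assumed -it → chicheit.
Attach aspect progressive -da → chicheitda.
Attach tense remote past -ak (after vowel 'a') → chicheitdaak.
Attach polarity negative -uch → chicheitdaakuch.
Apply vowel harmony: chicheitdaakuch → chicheitdeekich.
Apply epenthesis: chicheitdeekich → chicheitadeekich.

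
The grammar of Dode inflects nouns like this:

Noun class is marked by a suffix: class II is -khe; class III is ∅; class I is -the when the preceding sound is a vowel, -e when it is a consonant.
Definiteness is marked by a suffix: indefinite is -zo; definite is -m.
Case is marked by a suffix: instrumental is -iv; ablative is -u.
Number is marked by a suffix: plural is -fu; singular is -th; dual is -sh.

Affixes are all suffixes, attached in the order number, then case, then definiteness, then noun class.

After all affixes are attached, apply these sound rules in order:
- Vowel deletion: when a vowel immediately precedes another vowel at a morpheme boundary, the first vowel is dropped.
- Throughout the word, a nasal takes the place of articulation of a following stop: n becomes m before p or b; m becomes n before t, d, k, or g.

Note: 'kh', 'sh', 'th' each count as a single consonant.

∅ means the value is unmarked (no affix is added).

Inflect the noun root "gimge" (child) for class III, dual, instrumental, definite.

gingeshivm

Attach number dual -sh → gimgesh.
Attach case instrumental -iv → gimgeshiv.
Attach definiteness definite -m → gimgeshivm.
noun class = class III: zero marking, form stays gimgeshivm.
Vowel deletion: no change.
Apply nasal assimilation: gimgeshivm → gingeshivm.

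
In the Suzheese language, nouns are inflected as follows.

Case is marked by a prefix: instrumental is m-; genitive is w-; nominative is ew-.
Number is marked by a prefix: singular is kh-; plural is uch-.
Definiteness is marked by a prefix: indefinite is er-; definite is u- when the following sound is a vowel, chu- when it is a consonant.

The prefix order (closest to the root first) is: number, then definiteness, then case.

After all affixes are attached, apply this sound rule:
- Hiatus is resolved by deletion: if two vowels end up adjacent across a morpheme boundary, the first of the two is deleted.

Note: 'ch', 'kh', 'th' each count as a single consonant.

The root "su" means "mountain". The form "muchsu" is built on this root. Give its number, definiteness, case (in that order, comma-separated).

plural, definite, instrumental

Segment: m-u-uch-su.
number: uch- → plural.
definiteness: u/chu- → definite.
case: m- → instrumental.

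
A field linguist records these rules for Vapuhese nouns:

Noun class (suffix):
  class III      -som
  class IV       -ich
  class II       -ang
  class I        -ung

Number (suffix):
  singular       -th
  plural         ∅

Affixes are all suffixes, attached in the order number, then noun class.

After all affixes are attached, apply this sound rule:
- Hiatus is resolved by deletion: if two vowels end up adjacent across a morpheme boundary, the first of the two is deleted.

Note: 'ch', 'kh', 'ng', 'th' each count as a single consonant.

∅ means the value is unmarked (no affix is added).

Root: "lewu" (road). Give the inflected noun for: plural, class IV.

lewich

number = plural: zero marking, form stays lewu.
Attach noun class class IV -ich → lewuich.
Apply vowel deletion: lewuich → lewich.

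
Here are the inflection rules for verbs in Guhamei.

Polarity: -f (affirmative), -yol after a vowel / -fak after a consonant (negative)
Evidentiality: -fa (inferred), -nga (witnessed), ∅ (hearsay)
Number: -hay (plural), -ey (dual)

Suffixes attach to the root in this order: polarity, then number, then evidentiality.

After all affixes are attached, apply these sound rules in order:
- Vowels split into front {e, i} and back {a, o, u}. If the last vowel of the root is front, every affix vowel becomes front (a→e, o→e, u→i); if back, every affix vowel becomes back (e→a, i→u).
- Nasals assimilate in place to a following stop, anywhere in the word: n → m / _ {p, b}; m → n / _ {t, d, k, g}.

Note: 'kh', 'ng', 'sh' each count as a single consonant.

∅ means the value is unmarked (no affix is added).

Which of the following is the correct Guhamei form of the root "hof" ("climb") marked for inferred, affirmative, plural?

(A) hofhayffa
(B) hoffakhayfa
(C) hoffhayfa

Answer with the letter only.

Attach polarity affirmative -f → hoff.
Attach number plural -hay → hoffhay.
Attach evidentiality inferred -fa → hoffhayfa.
Vowel harmony: no change.
Nasal assimilation: no change.
So the correct form is hoffhayfa, option (C).
(B) hoffakhayfa is wrong: it uses negative instead of affirmative for polarity.
(A) hofhayffa is wrong: it has the affixes in the wrong order.

C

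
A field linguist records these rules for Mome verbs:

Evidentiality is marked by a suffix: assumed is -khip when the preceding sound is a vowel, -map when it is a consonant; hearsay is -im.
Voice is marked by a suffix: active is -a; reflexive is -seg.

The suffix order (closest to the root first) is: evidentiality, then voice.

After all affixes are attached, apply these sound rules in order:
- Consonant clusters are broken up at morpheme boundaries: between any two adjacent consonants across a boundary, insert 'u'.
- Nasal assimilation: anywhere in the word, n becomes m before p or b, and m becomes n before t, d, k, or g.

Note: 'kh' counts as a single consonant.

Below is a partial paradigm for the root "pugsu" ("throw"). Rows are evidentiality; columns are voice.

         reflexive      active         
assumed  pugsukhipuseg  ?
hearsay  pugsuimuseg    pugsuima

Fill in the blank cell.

pugsukhipa

Attach evidentiality assumed -khip (after vowel 'u') → pugsukhip.
Attach voice active -a → pugsukhipa.
Epenthesis: no change.
Nasal assimilation: no change.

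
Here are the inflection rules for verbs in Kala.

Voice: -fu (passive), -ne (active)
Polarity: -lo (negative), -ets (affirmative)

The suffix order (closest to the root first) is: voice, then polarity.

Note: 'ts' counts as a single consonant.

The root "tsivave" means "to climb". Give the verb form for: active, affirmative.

tsivaveneets

Attach voice active -ne → tsivavene.
Attach polarity affirmative -ets → tsivaveneets.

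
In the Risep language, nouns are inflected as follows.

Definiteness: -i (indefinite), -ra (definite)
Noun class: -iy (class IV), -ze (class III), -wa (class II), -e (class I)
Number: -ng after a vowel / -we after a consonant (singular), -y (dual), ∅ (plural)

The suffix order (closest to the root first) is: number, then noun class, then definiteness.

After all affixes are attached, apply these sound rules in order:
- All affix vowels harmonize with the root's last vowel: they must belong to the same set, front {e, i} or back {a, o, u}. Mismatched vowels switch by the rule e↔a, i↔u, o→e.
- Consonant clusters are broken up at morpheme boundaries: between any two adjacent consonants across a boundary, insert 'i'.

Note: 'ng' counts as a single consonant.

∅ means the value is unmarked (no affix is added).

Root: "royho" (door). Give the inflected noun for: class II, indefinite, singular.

royhongiwau

Attach number singular -ng (after vowel 'o') → royhong.
Attach noun class class II -wa → royhongwa.
Attach definiteness indefinite -i → royhongwai.
Apply vowel harmony: royhongwai → royhongwau.
Apply epenthesis: royhongwau → royhongiwau.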